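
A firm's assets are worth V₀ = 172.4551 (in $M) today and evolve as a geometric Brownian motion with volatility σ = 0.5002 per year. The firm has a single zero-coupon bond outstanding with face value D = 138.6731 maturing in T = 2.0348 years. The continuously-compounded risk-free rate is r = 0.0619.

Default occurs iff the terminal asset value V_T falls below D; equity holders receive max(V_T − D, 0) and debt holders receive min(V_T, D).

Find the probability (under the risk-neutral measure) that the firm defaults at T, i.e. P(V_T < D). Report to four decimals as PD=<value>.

d₁ = [ln(V₀/D) + (r + σ²/2)T] / (σ√T)
   = [ln(172.4551/138.6731) + (0.0619 + 0.5·0.5002²)·2.0348] / (0.5002·√2.0348)
   = [0.218018 + 0.380508] / 0.713517 = 0.838838
d₂ = d₁ − σ√T = 0.838838 − 0.713517 = 0.125320
risk-neutral PD = N(−d₂) = N(-0.125320) = 0.450135

PD=0.4501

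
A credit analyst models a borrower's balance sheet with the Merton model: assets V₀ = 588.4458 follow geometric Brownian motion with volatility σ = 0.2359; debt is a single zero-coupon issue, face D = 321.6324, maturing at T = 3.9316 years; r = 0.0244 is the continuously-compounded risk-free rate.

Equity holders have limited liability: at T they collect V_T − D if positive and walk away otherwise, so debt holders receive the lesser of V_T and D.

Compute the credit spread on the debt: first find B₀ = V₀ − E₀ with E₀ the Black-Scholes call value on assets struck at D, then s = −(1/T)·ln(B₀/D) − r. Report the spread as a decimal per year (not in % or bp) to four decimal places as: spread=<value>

spread=0.0049

d₁ = [ln(V₀/D) + (r + σ²/2)T] / (σ√T)
   = [ln(588.4458/321.6324) + (0.0244 + 0.5·0.2359²)·3.9316] / (0.2359·√3.9316)
   = [0.604076 + 0.205325] / 0.467749 = 1.730418
d₂ = d₁ − σ√T = 1.730418 − 0.467749 = 1.262670
N(d₁) = 0.958222,  N(d₂) = 0.896646,  e^(−rT) = 0.908527
E₀ = V₀·N(d₁) − D·e^(−rT)·N(d₂)
   = 588.4458·0.958222 − 321.6324·0.908527·0.896646 = 301.851458
B₀ = V₀ − E₀ = 588.4458 − 301.851458 = 286.594342
spread = −(1/T)·ln(B₀/D) − r = −(1/3.9316)·ln(286.594342/321.6324) − 0.0244 = 0.00493704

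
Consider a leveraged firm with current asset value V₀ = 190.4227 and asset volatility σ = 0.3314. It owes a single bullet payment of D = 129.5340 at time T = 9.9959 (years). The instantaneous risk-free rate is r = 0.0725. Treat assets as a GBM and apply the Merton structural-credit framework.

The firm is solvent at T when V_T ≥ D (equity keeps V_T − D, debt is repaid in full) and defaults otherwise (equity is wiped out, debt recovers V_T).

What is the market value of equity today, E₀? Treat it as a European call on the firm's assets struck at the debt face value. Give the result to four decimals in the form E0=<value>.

d₁ = [ln(V₀/D) + (r + σ²/2)T] / (σ√T)
   = [ln(190.4227/129.5340) + (0.0725 + 0.5·0.3314²)·9.9959] / (0.3314·√9.9959)
   = [0.385303 + 1.273607] / 1.047764 = 1.583286
d₂ = d₁ − σ√T = 1.583286 − 1.047764 = 0.535522
N(d₁) = 0.943322,  N(d₂) = 0.703856,  e^(−rT) = 0.484469
E₀ = V₀·N(d₁) − D·e^(−rT)·N(d₂)
   = 190.4227·0.943322 − 129.5340·0.484469·0.703856 = 135.459334

E0=135.4593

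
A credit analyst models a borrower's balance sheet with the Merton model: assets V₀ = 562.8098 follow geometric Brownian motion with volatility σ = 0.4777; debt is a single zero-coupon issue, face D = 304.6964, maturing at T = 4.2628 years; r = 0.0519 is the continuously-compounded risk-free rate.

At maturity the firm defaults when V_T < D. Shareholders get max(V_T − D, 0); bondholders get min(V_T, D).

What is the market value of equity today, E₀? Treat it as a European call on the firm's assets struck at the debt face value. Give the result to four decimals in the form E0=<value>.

d₁ = [ln(V₀/D) + (r + σ²/2)T] / (σ√T)
   = [ln(562.8098/304.6964) + (0.0519 + 0.5·0.4777²)·4.2628] / (0.4777·√4.2628)
   = [0.613626 + 0.707619] / 0.986286 = 1.339617
d₂ = d₁ − σ√T = 1.339617 − 0.986286 = 0.353331
N(d₁) = 0.909815,  N(d₂) = 0.638080,  e^(−rT) = 0.801525
E₀ = V₀·N(d₁) − D·e^(−rT)·N(d₂)
   = 562.8098·0.909815 − 304.6964·0.801525·0.638080 = 356.219832

E0=356.2198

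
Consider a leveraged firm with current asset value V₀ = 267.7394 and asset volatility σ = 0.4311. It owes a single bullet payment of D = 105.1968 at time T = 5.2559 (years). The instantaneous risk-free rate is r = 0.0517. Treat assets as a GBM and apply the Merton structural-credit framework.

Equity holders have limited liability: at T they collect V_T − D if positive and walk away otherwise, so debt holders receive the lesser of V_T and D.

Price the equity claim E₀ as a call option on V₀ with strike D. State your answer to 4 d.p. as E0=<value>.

d₁ = [ln(V₀/D) + (r + σ²/2)T] / (σ√T)
   = [ln(267.7394/105.1968) + (0.0517 + 0.5·0.4311²)·5.2559] / (0.4311·√5.2559)
   = [0.934181 + 0.760127] / 0.988329 = 1.714316
d₂ = d₁ − σ√T = 1.714316 − 0.988329 = 0.725987
N(d₁) = 0.956765,  N(d₂) = 0.766077,  e^(−rT) = 0.762060
E₀ = V₀·N(d₁) − D·e^(−rT)·N(d₂)
   = 267.7394·0.956765 − 105.1968·0.762060·0.766077 = 194.750088

E0=194.7501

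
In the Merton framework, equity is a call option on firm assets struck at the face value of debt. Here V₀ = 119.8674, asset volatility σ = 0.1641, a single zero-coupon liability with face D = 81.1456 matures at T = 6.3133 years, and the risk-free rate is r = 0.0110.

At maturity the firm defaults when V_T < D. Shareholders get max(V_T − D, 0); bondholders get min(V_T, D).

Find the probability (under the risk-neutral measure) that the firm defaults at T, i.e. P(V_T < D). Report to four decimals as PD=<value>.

PD=0.1818

d₁ = [ln(V₀/D) + (r + σ²/2)T] / (σ√T)
   = [ln(119.8674/81.1456) + (0.0110 + 0.5·0.1641²)·6.3133] / (0.1641·√6.3133)
   = [0.390141 + 0.154451] / 0.412322 = 1.320793
d₂ = d₁ − σ√T = 1.320793 − 0.412322 = 0.908470
risk-neutral PD = N(−d₂) = N(-0.908470) = 0.181815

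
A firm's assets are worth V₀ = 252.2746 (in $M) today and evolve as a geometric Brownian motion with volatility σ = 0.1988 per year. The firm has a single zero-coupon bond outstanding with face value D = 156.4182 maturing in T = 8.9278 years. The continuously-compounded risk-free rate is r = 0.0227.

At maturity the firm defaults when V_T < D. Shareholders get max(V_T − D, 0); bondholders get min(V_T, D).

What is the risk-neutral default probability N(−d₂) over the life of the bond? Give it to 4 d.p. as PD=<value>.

PD=0.1980

d₁ = [ln(V₀/D) + (r + σ²/2)T] / (σ√T)
   = [ln(252.2746/156.4182) + (0.0227 + 0.5·0.1988²)·8.9278] / (0.1988·√8.9278)
   = [0.477985 + 0.379081] / 0.594003 = 1.442865
d₂ = d₁ − σ√T = 1.442865 − 0.594003 = 0.848862
risk-neutral PD = N(−d₂) = N(-0.848862) = 0.197979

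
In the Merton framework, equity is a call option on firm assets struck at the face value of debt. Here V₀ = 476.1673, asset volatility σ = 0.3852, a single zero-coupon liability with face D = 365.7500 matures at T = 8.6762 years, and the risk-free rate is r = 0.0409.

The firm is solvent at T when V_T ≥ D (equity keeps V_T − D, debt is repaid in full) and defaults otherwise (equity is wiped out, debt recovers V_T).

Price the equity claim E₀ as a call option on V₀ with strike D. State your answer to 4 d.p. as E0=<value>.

E0=286.8733

d₁ = [ln(V₀/D) + (r + σ²/2)T] / (σ√T)
   = [ln(476.1673/365.7500) + (0.0409 + 0.5·0.3852²)·8.6762] / (0.3852·√8.6762)
   = [0.263819 + 0.998540] / 1.134622 = 1.112581
d₂ = d₁ − σ√T = 1.112581 − 1.134622 = -0.022040
N(d₁) = 0.867056,  N(d₂) = 0.491208,  e^(−rT) = 0.701274
E₀ = V₀·N(d₁) − D·e^(−rT)·N(d₂)
   = 476.1673·0.867056 − 365.7500·0.701274·0.491208 = 286.873255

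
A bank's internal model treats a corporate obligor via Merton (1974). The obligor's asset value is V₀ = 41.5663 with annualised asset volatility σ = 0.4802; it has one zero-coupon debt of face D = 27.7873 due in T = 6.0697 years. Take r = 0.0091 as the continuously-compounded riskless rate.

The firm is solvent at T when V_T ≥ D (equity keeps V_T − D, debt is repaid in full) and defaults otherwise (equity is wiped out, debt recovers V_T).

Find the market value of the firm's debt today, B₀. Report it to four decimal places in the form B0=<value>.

d₁ = [ln(V₀/D) + (r + σ²/2)T] / (σ√T)
   = [ln(41.5663/27.7873) + (0.0091 + 0.5·0.4802²)·6.0697] / (0.4802·√6.0697)
   = [0.402711 + 0.755047] / 1.183057 = 0.978615
d₂ = d₁ − σ√T = 0.978615 − 1.183057 = -0.204443
N(d₁) = 0.836115,  N(d₂) = 0.419004,  e^(−rT) = 0.946263
E₀ = V₀·N(d₁) − D·e^(−rT)·N(d₂)
   = 41.5663·0.836115 − 27.7873·0.946263·0.419004 = 23.736868
B₀ = V₀ − E₀ = 41.5663 − 23.736868 = 17.829432

B0=17.8294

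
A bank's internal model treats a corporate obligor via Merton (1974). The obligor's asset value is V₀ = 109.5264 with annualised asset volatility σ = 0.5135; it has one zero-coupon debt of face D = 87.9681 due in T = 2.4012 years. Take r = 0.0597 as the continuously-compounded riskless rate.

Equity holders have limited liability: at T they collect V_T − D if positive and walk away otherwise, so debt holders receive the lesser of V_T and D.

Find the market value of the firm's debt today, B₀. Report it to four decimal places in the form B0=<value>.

B0=61.4091

d₁ = [ln(V₀/D) + (r + σ²/2)T] / (σ√T)
   = [ln(109.5264/87.9681) + (0.0597 + 0.5·0.5135²)·2.4012] / (0.5135·√2.4012)
   = [0.219191 + 0.459929] / 0.795710 = 0.853477
d₂ = d₁ − σ√T = 0.853477 − 0.795710 = 0.057767
N(d₁) = 0.803303,  N(d₂) = 0.523033,  e^(−rT) = 0.866449
E₀ = V₀·N(d₁) − D·e^(−rT)·N(d₂)
   = 109.5264·0.803303 − 87.9681·0.866449·0.523033 = 48.117313
B₀ = V₀ − E₀ = 109.5264 − 48.117313 = 61.409087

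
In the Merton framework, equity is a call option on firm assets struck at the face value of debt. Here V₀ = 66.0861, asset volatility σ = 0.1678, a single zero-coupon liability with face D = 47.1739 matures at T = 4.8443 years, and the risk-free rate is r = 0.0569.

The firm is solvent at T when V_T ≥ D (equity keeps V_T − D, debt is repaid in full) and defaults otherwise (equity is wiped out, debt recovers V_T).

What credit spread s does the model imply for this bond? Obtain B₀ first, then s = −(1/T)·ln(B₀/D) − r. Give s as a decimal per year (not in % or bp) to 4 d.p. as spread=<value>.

d₁ = [ln(V₀/D) + (r + σ²/2)T] / (σ√T)
   = [ln(66.0861/47.1739) + (0.0569 + 0.5·0.1678²)·4.8443] / (0.1678·√4.8443)
   = [0.337118 + 0.343841] / 0.369324 = 1.843797
d₂ = d₁ − σ√T = 1.843797 − 0.369324 = 1.474473
N(d₁) = 0.967394,  N(d₂) = 0.929823,  e^(−rT) = 0.759086
E₀ = V₀·N(d₁) − D·e^(−rT)·N(d₂)
   = 66.0861·0.967394 − 47.1739·0.759086·0.929823 = 30.635217
B₀ = V₀ − E₀ = 66.0861 − 30.635217 = 35.450883
spread = −(1/T)·ln(B₀/D) − r = −(1/4.8443)·ln(35.450883/47.1739) − 0.0569 = 0.00207501

spread=0.0021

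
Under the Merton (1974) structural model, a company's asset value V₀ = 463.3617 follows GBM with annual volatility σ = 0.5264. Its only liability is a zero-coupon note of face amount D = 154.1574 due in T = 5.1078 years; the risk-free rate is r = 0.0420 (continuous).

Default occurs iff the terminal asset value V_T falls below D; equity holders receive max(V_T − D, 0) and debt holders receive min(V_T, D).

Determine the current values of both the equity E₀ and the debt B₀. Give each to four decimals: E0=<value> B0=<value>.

E0=356.2482 B0=107.1135

d₁ = [ln(V₀/D) + (r + σ²/2)T] / (σ√T)
   = [ln(463.3617/154.1574) + (0.0420 + 0.5·0.5264²)·5.1078] / (0.5264·√5.1078)
   = [1.100534 + 0.922206] / 1.189687 = 1.700228
d₂ = d₁ − σ√T = 1.700228 − 1.189687 = 0.510540
N(d₁) = 0.955456,  N(d₂) = 0.695164,  e^(−rT) = 0.806923
E₀ = V₀·N(d₁) − D·e^(−rT)·N(d₂)
   = 463.3617·0.955456 − 154.1574·0.806923·0.695164 = 356.248158
B₀ = V₀ − E₀ = 463.3617 − 356.248158 = 107.113542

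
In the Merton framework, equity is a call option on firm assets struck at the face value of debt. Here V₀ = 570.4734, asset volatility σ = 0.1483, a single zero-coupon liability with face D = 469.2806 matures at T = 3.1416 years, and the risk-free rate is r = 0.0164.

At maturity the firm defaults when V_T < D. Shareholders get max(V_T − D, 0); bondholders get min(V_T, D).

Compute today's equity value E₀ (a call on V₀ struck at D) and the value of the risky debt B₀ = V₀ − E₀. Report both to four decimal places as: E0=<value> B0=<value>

d₁ = [ln(V₀/D) + (r + σ²/2)T] / (σ√T)
   = [ln(570.4734/469.2806) + (0.0164 + 0.5·0.1483²)·3.1416] / (0.1483·√3.1416)
   = [0.195266 + 0.086069] / 0.262855 = 1.070302
d₂ = d₁ − σ√T = 1.070302 − 0.262855 = 0.807446
N(d₁) = 0.857758,  N(d₂) = 0.790295,  e^(−rT) = 0.949783
E₀ = V₀·N(d₁) − D·e^(−rT)·N(d₂)
   = 570.4734·0.857758 − 469.2806·0.949783·0.790295 = 137.082148
B₀ = V₀ − E₀ = 570.4734 − 137.082148 = 433.391252

E0=137.0821 B0=433.3913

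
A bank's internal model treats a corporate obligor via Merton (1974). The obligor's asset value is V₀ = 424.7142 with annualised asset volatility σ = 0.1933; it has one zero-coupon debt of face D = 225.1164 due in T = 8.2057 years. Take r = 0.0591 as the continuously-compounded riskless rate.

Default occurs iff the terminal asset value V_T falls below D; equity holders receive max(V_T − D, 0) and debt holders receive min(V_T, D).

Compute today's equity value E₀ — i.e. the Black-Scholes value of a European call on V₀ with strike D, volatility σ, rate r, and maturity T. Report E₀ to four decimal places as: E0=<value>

d₁ = [ln(V₀/D) + (r + σ²/2)T] / (σ√T)
   = [ln(424.7142/225.1164) + (0.0591 + 0.5·0.1933²)·8.2057] / (0.1933·√8.2057)
   = [0.634799 + 0.638259] / 0.553719 = 2.299104
d₂ = d₁ − σ√T = 2.299104 − 0.553719 = 1.745385
N(d₁) = 0.989250,  N(d₂) = 0.959541,  e^(−rT) = 0.615724
E₀ = V₀·N(d₁) − D·e^(−rT)·N(d₂)
   = 424.7142·0.989250 − 225.1164·0.615724·0.959541 = 287.147210

E0=287.1472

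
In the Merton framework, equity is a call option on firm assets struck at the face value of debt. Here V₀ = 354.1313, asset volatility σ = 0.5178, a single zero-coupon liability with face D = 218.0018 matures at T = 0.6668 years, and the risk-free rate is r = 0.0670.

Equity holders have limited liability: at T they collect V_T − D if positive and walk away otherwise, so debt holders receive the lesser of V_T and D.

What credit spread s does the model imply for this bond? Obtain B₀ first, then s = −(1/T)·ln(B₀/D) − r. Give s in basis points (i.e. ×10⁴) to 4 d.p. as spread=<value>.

d₁ = [ln(V₀/D) + (r + σ²/2)T] / (σ√T)
   = [ln(354.1313/218.0018) + (0.0670 + 0.5·0.5178²)·0.6668] / (0.5178·√0.6668)
   = [0.485164 + 0.134066] / 0.422824 = 1.464510
d₂ = d₁ − σ√T = 1.464510 − 0.422824 = 1.041686
N(d₁) = 0.928473,  N(d₂) = 0.851221,  e^(−rT) = 0.956308
E₀ = V₀·N(d₁) − D·e^(−rT)·N(d₂)
   = 354.1313·0.928473 − 218.0018·0.956308·0.851221 = 151.341348
B₀ = V₀ − E₀ = 354.1313 − 151.341348 = 202.789952
spread = −(1/T)·ln(B₀/D) − r = −(1/0.6668)·ln(202.789952/218.0018) − 0.0670 = 0.04147720
in basis points: 0.04147720 × 10⁴ = 414.7720 bp

spread=414.7720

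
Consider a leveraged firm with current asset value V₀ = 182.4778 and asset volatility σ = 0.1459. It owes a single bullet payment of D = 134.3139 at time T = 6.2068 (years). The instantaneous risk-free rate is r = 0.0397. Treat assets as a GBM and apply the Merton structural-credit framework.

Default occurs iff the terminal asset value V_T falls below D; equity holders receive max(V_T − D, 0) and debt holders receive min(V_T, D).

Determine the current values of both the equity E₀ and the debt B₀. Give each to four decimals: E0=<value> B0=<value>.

E0=78.8864 B0=103.5914

d₁ = [ln(V₀/D) + (r + σ²/2)T] / (σ√T)
   = [ln(182.4778/134.3139) + (0.0397 + 0.5·0.1459²)·6.2068] / (0.1459·√6.2068)
   = [0.306449 + 0.312471] / 0.363487 = 1.702729
d₂ = d₁ − σ√T = 1.702729 − 0.363487 = 1.339242
N(d₁) = 0.955691,  N(d₂) = 0.909754,  e^(−rT) = 0.781602
E₀ = V₀·N(d₁) − D·e^(−rT)·N(d₂)
   = 182.4778·0.955691 − 134.3139·0.781602·0.909754 = 78.886364
B₀ = V₀ − E₀ = 182.4778 − 78.886364 = 103.591436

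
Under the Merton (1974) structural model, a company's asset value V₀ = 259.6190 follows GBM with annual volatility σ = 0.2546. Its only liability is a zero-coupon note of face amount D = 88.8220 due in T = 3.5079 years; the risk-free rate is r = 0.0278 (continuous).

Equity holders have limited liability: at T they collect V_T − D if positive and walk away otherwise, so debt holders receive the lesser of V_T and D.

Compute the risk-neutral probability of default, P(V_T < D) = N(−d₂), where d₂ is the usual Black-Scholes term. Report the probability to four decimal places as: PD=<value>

PD=0.0134

d₁ = [ln(V₀/D) + (r + σ²/2)T] / (σ√T)
   = [ln(259.6190/88.8220) + (0.0278 + 0.5·0.2546²)·3.5079] / (0.2546·√3.5079)
   = [1.072581 + 0.211213] / 0.476850 = 2.692236
d₂ = d₁ − σ√T = 2.692236 − 0.476850 = 2.215386
risk-neutral PD = N(−d₂) = N(-2.215386) = 0.013367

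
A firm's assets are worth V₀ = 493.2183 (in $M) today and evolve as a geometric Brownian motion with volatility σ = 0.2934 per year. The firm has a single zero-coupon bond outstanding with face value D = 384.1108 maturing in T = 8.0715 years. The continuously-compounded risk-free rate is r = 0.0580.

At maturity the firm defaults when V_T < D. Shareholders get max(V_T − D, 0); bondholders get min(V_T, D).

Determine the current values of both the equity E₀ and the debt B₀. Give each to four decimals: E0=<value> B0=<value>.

E0=282.0492 B0=211.1691

d₁ = [ln(V₀/D) + (r + σ²/2)T] / (σ√T)
   = [ln(493.2183/384.1108) + (0.0580 + 0.5·0.2934²)·8.0715] / (0.2934·√8.0715)
   = [0.250021 + 0.815559] / 0.833561 = 1.278347
d₂ = d₁ − σ√T = 1.278347 − 0.833561 = 0.444786
N(d₁) = 0.899436,  N(d₂) = 0.671763,  e^(−rT) = 0.626161
E₀ = V₀·N(d₁) − D·e^(−rT)·N(d₂)
   = 493.2183·0.899436 − 384.1108·0.626161·0.671763 = 282.049205
B₀ = V₀ − E₀ = 493.2183 − 282.049205 = 211.169095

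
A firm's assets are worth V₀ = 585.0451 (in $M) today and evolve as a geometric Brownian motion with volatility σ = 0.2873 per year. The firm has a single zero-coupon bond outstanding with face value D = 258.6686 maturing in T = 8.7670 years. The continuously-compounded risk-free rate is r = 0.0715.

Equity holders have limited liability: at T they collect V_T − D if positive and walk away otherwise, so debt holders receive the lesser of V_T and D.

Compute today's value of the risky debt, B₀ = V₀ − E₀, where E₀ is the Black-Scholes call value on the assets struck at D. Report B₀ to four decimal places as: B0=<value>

d₁ = [ln(V₀/D) + (r + σ²/2)T] / (σ√T)
   = [ln(585.0451/258.6686) + (0.0715 + 0.5·0.2873²)·8.7670] / (0.2873·√8.7670)
   = [0.816141 + 0.988660] / 0.850670 = 2.121623
d₂ = d₁ − σ√T = 2.121623 − 0.850670 = 1.270953
N(d₁) = 0.983065,  N(d₂) = 0.898127,  e^(−rT) = 0.534277
E₀ = V₀·N(d₁) − D·e^(−rT)·N(d₂)
   = 585.0451·0.983065 − 258.6686·0.534277·0.898127 = 451.015682
B₀ = V₀ − E₀ = 585.0451 − 451.015682 = 134.029418

B0=134.0294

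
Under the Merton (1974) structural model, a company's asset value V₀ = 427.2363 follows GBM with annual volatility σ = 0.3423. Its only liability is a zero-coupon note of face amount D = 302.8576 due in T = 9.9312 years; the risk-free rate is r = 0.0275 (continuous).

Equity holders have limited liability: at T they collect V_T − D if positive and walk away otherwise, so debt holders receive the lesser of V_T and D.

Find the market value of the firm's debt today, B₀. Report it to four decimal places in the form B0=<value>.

d₁ = [ln(V₀/D) + (r + σ²/2)T] / (σ√T)
   = [ln(427.2363/302.8576) + (0.0275 + 0.5·0.3423²)·9.9312] / (0.3423·√9.9312)
   = [0.344075 + 0.854924] / 1.078718 = 1.111503
d₂ = d₁ − σ√T = 1.111503 − 1.078718 = 0.032786
N(d₁) = 0.866824,  N(d₂) = 0.513077,  e^(−rT) = 0.761011
E₀ = V₀·N(d₁) − D·e^(−rT)·N(d₂)
   = 427.2363·0.866824 − 302.8576·0.761011·0.513077 = 252.085788
B₀ = V₀ − E₀ = 427.2363 − 252.085788 = 175.150512

B0=175.1505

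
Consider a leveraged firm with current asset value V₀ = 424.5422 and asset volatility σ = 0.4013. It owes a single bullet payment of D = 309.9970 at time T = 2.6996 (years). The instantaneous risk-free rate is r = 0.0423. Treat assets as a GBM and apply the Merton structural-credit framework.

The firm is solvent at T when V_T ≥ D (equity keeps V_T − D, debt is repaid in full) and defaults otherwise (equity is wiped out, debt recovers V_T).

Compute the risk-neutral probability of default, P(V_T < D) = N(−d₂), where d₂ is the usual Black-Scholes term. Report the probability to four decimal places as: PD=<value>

d₁ = [ln(V₀/D) + (r + σ²/2)T] / (σ√T)
   = [ln(424.5422/309.9970) + (0.0423 + 0.5·0.4013²)·2.6996] / (0.4013·√2.6996)
   = [0.314449 + 0.331567] / 0.659354 = 0.979771
d₂ = d₁ − σ√T = 0.979771 − 0.659354 = 0.320416
risk-neutral PD = N(−d₂) = N(-0.320416) = 0.374326

PD=0.3743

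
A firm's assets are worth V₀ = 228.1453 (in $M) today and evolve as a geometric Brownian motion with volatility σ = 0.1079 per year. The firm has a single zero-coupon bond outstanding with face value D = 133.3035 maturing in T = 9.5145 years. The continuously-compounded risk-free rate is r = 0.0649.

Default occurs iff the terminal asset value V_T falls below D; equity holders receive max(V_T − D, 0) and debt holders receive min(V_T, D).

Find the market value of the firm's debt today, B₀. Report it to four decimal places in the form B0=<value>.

d₁ = [ln(V₀/D) + (r + σ²/2)T] / (σ√T)
   = [ln(228.1453/133.3035) + (0.0649 + 0.5·0.1079²)·9.5145] / (0.1079·√9.5145)
   = [0.537354 + 0.672877] / 0.332824 = 3.636251
d₂ = d₁ − σ√T = 3.636251 − 0.332824 = 3.303427
N(d₁) = 0.999862,  N(d₂) = 0.999522,  e^(−rT) = 0.539296
E₀ = V₀·N(d₁) − D·e^(−rT)·N(d₂)
   = 228.1453·0.999862 − 133.3035·0.539296·0.999522 = 156.258056
B₀ = V₀ − E₀ = 228.1453 − 156.258056 = 71.887244

B0=71.8872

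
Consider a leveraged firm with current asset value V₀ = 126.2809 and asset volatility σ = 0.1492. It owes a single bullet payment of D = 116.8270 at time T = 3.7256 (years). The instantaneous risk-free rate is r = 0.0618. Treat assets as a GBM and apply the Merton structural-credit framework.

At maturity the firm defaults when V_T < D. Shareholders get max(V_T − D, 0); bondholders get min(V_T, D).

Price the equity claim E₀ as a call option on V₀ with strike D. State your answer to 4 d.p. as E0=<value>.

d₁ = [ln(V₀/D) + (r + σ²/2)T] / (σ√T)
   = [ln(126.2809/116.8270) + (0.0618 + 0.5·0.1492²)·3.7256] / (0.1492·√3.7256)
   = [0.077815 + 0.271709] / 0.287983 = 1.213696
d₂ = d₁ − σ√T = 1.213696 − 0.287983 = 0.925713
N(d₁) = 0.887568,  N(d₂) = 0.822702,  e^(−rT) = 0.794341
E₀ = V₀·N(d₁) − D·e^(−rT)·N(d₂)
   = 126.2809·0.887568 − 116.8270·0.794341·0.822702 = 35.735694

E0=35.7357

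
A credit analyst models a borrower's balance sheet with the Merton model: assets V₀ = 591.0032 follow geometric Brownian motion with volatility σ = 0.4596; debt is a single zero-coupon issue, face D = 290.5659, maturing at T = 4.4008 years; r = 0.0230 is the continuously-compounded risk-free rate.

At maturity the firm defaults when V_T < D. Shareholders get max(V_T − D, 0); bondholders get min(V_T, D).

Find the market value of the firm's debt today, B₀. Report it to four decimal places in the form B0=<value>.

d₁ = [ln(V₀/D) + (r + σ²/2)T] / (σ√T)
   = [ln(591.0032/290.5659) + (0.0230 + 0.5·0.4596²)·4.4008] / (0.4596·√4.4008)
   = [0.709991 + 0.566014] / 0.964153 = 1.323447
d₂ = d₁ − σ√T = 1.323447 − 0.964153 = 0.359294
N(d₁) = 0.907157,  N(d₂) = 0.640312,  e^(−rT) = 0.903736
E₀ = V₀·N(d₁) − D·e^(−rT)·N(d₂)
   = 591.0032·0.907157 − 290.5659·0.903736·0.640312 = 367.989751
B₀ = V₀ − E₀ = 591.0032 − 367.989751 = 223.013449

B0=223.0134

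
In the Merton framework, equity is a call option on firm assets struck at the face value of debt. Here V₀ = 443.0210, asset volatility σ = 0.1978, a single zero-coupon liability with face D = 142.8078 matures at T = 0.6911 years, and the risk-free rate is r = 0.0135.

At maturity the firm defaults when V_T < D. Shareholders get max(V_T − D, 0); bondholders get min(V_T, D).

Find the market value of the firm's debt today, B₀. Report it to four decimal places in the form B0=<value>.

d₁ = [ln(V₀/D) + (r + σ²/2)T] / (σ√T)
   = [ln(443.0210/142.8078) + (0.0135 + 0.5·0.1978²)·0.6911] / (0.1978·√0.6911)
   = [1.132118 + 0.022849] / 0.164436 = 7.023811
d₂ = d₁ − σ√T = 7.023811 − 0.164436 = 6.859375
N(d₁) = 1.000000,  N(d₂) = 1.000000,  e^(−rT) = 0.990714
E₀ = V₀·N(d₁) − D·e^(−rT)·N(d₂)
   = 443.0210·1.000000 − 142.8078·0.990714·1.000000 = 301.539379
B₀ = V₀ − E₀ = 443.0210 − 301.539379 = 141.481621

B0=141.4816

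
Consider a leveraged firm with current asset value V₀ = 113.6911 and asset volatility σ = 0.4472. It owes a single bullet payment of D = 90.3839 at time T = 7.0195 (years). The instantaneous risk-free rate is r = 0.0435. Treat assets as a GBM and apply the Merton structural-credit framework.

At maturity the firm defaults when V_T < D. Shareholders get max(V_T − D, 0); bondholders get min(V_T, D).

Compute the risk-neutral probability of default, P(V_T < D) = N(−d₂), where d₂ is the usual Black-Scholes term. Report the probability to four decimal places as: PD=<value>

d₁ = [ln(V₀/D) + (r + σ²/2)T] / (σ√T)
   = [ln(113.6911/90.3839) + (0.0435 + 0.5·0.4472²)·7.0195] / (0.4472·√7.0195)
   = [0.229419 + 1.007256] / 1.184827 = 1.043760
d₂ = d₁ − σ√T = 1.043760 − 1.184827 = -0.141067
risk-neutral PD = N(−d₂) = N(0.141067) = 0.556092

PD=0.5561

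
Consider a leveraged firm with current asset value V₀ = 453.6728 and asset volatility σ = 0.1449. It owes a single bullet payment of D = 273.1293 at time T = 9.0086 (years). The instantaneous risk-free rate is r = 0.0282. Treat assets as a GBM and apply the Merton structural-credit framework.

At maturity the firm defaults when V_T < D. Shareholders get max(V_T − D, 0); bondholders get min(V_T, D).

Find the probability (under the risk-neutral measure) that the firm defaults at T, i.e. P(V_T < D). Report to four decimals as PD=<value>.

PD=0.0626

d₁ = [ln(V₀/D) + (r + σ²/2)T] / (σ√T)
   = [ln(453.6728/273.1293) + (0.0282 + 0.5·0.1449²)·9.0086] / (0.1449·√9.0086)
   = [0.507431 + 0.348615] / 0.434908 = 1.968339
d₂ = d₁ − σ√T = 1.968339 − 0.434908 = 1.533432
risk-neutral PD = N(−d₂) = N(-1.533432) = 0.062585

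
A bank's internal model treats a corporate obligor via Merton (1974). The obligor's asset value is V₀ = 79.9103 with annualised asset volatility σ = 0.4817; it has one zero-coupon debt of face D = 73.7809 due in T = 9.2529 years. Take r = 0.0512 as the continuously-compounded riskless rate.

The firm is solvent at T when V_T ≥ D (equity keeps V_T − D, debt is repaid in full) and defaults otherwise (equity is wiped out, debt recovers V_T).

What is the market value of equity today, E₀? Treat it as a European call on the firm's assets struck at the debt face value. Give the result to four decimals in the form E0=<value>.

d₁ = [ln(V₀/D) + (r + σ²/2)T] / (σ√T)
   = [ln(79.9103/73.7809) + (0.0512 + 0.5·0.4817²)·9.2529] / (0.4817·√9.2529)
   = [0.079805 + 1.547246] / 1.465263 = 1.110416
d₂ = d₁ − σ√T = 1.110416 − 1.465263 = -0.354847
N(d₁) = 0.866590,  N(d₂) = 0.361352,  e^(−rT) = 0.622664
E₀ = V₀·N(d₁) − D·e^(−rT)·N(d₂)
   = 79.9103·0.866590 − 73.7809·0.622664·0.361352 = 52.648706

E0=52.6487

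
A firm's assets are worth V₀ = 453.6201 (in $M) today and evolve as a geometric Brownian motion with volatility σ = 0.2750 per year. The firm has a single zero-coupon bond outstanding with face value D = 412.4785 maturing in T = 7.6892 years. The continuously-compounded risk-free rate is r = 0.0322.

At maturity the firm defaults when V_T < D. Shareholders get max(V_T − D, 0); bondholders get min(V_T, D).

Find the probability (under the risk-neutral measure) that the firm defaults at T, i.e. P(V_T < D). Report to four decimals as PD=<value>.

d₁ = [ln(V₀/D) + (r + σ²/2)T] / (σ√T)
   = [ln(453.6201/412.4785) + (0.0322 + 0.5·0.2750²)·7.6892] / (0.2750·√7.6892)
   = [0.095076 + 0.538340] / 0.762559 = 0.830646
d₂ = d₁ − σ√T = 0.830646 − 0.762559 = 0.068087
risk-neutral PD = N(−d₂) = N(-0.068087) = 0.472858

PD=0.4729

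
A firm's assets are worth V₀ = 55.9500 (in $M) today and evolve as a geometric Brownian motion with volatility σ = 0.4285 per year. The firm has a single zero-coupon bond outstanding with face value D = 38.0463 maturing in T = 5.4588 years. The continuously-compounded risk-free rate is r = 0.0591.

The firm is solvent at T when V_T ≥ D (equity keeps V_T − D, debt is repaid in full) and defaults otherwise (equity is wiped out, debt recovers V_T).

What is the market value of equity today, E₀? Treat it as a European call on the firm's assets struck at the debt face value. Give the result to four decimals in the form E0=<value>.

E0=33.5630

d₁ = [ln(V₀/D) + (r + σ²/2)T] / (σ√T)
   = [ln(55.9500/38.0463) + (0.0591 + 0.5·0.4285²)·5.4588] / (0.4285·√5.4588)
   = [0.385655 + 0.823766] / 1.001151 = 1.208031
d₂ = d₁ − σ√T = 1.208031 − 1.001151 = 0.206880
N(d₁) = 0.886482,  N(d₂) = 0.581948,  e^(−rT) = 0.724253
E₀ = V₀·N(d₁) − D·e^(−rT)·N(d₂)
   = 55.9500·0.886482 − 38.0463·0.724253·0.581948 = 33.563023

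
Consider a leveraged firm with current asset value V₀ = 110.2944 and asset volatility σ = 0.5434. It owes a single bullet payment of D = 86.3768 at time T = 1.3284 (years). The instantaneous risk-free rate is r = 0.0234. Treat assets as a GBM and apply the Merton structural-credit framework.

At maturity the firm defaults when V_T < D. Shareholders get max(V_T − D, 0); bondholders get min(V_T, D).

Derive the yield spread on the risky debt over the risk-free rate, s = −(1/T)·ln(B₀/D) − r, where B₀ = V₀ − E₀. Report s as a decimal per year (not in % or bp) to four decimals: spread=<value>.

d₁ = [ln(V₀/D) + (r + σ²/2)T] / (σ√T)
   = [ln(110.2944/86.3768) + (0.0234 + 0.5·0.5434²)·1.3284] / (0.5434·√1.3284)
   = [0.244434 + 0.227212] / 0.626302 = 0.753064
d₂ = d₁ − σ√T = 0.753064 − 0.626302 = 0.126762
N(d₁) = 0.774294,  N(d₂) = 0.550436,  e^(−rT) = 0.969394
E₀ = V₀·N(d₁) − D·e^(−rT)·N(d₂)
   = 110.2944·0.774294 − 86.3768·0.969394·0.550436 = 39.310645
B₀ = V₀ − E₀ = 110.2944 − 39.310645 = 70.983755
spread = −(1/T)·ln(B₀/D) − r = −(1/1.3284)·ln(70.983755/86.3768) − 0.0234 = 0.12434773

spread=0.1243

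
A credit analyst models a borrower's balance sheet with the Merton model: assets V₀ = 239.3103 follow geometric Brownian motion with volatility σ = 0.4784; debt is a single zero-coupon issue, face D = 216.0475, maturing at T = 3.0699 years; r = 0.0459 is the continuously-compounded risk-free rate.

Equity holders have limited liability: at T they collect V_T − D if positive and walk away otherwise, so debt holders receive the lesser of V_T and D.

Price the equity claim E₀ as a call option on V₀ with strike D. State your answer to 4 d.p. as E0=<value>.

E0=97.8964

d₁ = [ln(V₀/D) + (r + σ²/2)T] / (σ√T)
   = [ln(239.3103/216.0475) + (0.0459 + 0.5·0.4784²)·3.0699] / (0.4784·√3.0699)
   = [0.102263 + 0.492207] / 0.838211 = 0.709213
d₂ = d₁ − σ√T = 0.709213 − 0.838211 = -0.128998
N(d₁) = 0.760904,  N(d₂) = 0.448680,  e^(−rT) = 0.868569
E₀ = V₀·N(d₁) − D·e^(−rT)·N(d₂)
   = 239.3103·0.760904 − 216.0475·0.868569·0.448680 = 97.896432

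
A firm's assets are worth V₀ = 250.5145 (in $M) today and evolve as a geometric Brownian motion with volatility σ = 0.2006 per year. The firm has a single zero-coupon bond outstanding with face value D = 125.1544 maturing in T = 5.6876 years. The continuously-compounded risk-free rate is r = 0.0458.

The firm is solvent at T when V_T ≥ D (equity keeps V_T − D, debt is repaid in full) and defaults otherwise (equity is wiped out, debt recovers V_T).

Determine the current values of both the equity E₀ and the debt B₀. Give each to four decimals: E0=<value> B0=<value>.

E0=154.6870 B0=95.8275

d₁ = [ln(V₀/D) + (r + σ²/2)T] / (σ√T)
   = [ln(250.5145/125.1544) + (0.0458 + 0.5·0.2006²)·5.6876] / (0.2006·√5.6876)
   = [0.693969 + 0.374928] / 0.478405 = 2.234293
d₂ = d₁ − σ√T = 2.234293 − 0.478405 = 1.755888
N(d₁) = 0.987268,  N(d₂) = 0.960446,  e^(−rT) = 0.770672
E₀ = V₀·N(d₁) − D·e^(−rT)·N(d₂)
   = 250.5145·0.987268 − 125.1544·0.770672·0.960446 = 154.687028
B₀ = V₀ − E₀ = 250.5145 − 154.687028 = 95.827472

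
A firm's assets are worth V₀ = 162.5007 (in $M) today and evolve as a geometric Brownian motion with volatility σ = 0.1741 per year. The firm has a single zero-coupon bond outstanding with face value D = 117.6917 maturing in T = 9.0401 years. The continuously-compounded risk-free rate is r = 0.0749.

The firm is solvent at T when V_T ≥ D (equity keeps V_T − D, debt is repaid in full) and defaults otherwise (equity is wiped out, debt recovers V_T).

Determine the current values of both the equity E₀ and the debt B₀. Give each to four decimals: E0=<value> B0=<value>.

E0=103.2446 B0=59.2561

d₁ = [ln(V₀/D) + (r + σ²/2)T] / (σ√T)
   = [ln(162.5007/117.6917) + (0.0749 + 0.5·0.1741²)·9.0401] / (0.1741·√9.0401)
   = [0.322614 + 0.814110] / 0.523462 = 2.171548
d₂ = d₁ − σ√T = 2.171548 − 0.523462 = 1.648086
N(d₁) = 0.985055,  N(d₂) = 0.950333,  e^(−rT) = 0.508087
E₀ = V₀·N(d₁) − D·e^(−rT)·N(d₂)
   = 162.5007·0.985055 − 117.6917·0.508087·0.950333 = 103.244575
B₀ = V₀ − E₀ = 162.5007 − 103.244575 = 59.256125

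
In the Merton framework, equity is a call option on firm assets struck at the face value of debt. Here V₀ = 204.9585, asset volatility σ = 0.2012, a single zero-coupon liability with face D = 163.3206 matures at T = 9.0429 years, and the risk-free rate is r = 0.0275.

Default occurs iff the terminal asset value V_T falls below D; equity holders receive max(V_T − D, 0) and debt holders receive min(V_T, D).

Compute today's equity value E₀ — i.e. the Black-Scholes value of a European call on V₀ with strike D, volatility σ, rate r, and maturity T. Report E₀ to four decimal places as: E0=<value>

d₁ = [ln(V₀/D) + (r + σ²/2)T] / (σ√T)
   = [ln(204.9585/163.3206) + (0.0275 + 0.5·0.2012²)·9.0429] / (0.2012·√9.0429)
   = [0.227092 + 0.431715] / 0.605037 = 1.088871
d₂ = d₁ − σ√T = 1.088871 − 0.605037 = 0.483834
N(d₁) = 0.861895,  N(d₂) = 0.685748,  e^(−rT) = 0.779830
E₀ = V₀·N(d₁) − D·e^(−rT)·N(d₂)
   = 204.9585·0.861895 − 163.3206·0.779830·0.685748 = 89.314192

E0=89.3142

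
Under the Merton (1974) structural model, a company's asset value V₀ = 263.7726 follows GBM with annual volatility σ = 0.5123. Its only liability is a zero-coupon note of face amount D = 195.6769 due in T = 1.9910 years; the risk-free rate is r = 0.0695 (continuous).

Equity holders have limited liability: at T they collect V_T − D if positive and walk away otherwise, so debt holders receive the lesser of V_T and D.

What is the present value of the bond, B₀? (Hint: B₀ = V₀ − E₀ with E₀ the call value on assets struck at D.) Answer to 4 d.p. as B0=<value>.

d₁ = [ln(V₀/D) + (r + σ²/2)T] / (σ√T)
   = [ln(263.7726/195.6769) + (0.0695 + 0.5·0.5123²)·1.9910] / (0.5123·√1.9910)
   = [0.298623 + 0.399645] / 0.722870 = 0.965966
d₂ = d₁ − σ√T = 0.965966 − 0.722870 = 0.243096
N(d₁) = 0.832969,  N(d₂) = 0.596035,  e^(−rT) = 0.870773
E₀ = V₀·N(d₁) − D·e^(−rT)·N(d₂)
   = 263.7726·0.832969 − 195.6769·0.870773·0.596035 = 118.156125
B₀ = V₀ − E₀ = 263.7726 − 118.156125 = 145.616475

B0=145.6165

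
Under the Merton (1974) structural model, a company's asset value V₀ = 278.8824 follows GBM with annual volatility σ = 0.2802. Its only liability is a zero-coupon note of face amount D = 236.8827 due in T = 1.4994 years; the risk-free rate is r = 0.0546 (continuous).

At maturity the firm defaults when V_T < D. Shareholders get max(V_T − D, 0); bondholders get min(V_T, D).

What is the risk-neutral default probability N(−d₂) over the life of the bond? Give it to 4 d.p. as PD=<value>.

d₁ = [ln(V₀/D) + (r + σ²/2)T] / (σ√T)
   = [ln(278.8824/236.8827) + (0.0546 + 0.5·0.2802²)·1.4994] / (0.2802·√1.4994)
   = [0.163225 + 0.140728] / 0.343105 = 0.885889
d₂ = d₁ − σ√T = 0.885889 − 0.343105 = 0.542784
risk-neutral PD = N(−d₂) = N(-0.542784) = 0.293639

PD=0.2936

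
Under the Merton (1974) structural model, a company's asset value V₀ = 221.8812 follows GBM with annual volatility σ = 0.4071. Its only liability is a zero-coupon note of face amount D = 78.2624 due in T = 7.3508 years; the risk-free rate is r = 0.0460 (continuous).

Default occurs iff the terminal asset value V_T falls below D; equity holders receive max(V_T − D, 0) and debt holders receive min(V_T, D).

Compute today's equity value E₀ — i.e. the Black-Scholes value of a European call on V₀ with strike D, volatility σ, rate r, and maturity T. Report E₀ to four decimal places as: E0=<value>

d₁ = [ln(V₀/D) + (r + σ²/2)T] / (σ√T)
   = [ln(221.8812/78.2624) + (0.0460 + 0.5·0.4071²)·7.3508] / (0.4071·√7.3508)
   = [1.042075 + 0.947262] / 1.103744 = 1.802354
d₂ = d₁ − σ√T = 1.802354 − 1.103744 = 0.698609
N(d₁) = 0.964255,  N(d₂) = 0.757602,  e^(−rT) = 0.713098
E₀ = V₀·N(d₁) − D·e^(−rT)·N(d₂)
   = 221.8812·0.964255 − 78.2624·0.713098·0.757602 = 171.669270

E0=171.6693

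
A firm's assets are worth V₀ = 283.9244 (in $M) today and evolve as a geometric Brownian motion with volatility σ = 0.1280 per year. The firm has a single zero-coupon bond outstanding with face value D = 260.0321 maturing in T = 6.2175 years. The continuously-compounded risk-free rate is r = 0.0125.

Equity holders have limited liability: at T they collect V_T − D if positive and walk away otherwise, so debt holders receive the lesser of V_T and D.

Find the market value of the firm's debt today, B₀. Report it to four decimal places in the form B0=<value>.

B0=224.6748

d₁ = [ln(V₀/D) + (r + σ²/2)T] / (σ√T)
   = [ln(283.9244/260.0321) + (0.0125 + 0.5·0.1280²)·6.2175] / (0.1280·√6.2175)
   = [0.087903 + 0.128653] / 0.319167 = 0.678502
d₂ = d₁ − σ√T = 0.678502 − 0.319167 = 0.359335
N(d₁) = 0.751273,  N(d₂) = 0.640328,  e^(−rT) = 0.925225
E₀ = V₀·N(d₁) − D·e^(−rT)·N(d₂)
   = 283.9244·0.751273 − 260.0321·0.925225·0.640328 = 59.249569
B₀ = V₀ − E₀ = 283.9244 − 59.249569 = 224.674831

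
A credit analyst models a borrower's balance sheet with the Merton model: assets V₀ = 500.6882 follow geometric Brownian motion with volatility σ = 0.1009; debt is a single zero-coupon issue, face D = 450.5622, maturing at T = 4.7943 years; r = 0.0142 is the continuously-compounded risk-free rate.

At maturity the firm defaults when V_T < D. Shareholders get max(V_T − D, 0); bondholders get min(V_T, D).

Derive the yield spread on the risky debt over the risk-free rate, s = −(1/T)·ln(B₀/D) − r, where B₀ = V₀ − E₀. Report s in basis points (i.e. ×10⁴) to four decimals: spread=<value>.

d₁ = [ln(V₀/D) + (r + σ²/2)T] / (σ√T)
   = [ln(500.6882/450.5622) + (0.0142 + 0.5·0.1009²)·4.7943] / (0.1009·√4.7943)
   = [0.105487 + 0.092484] / 0.220930 = 0.896084
d₂ = d₁ − σ√T = 0.896084 − 0.220930 = 0.675154
N(d₁) = 0.814896,  N(d₂) = 0.750211,  e^(−rT) = 0.934187
E₀ = V₀·N(d₁) − D·e^(−rT)·N(d₂)
   = 500.6882·0.814896 − 450.5622·0.934187·0.750211 = 92.238064
B₀ = V₀ − E₀ = 500.6882 − 92.238064 = 408.450136
spread = −(1/T)·ln(B₀/D) − r = −(1/4.7943)·ln(408.450136/450.5622) − 0.0142 = 0.00626728
in basis points: 0.00626728 × 10⁴ = 62.6728 bp

spread=62.6728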